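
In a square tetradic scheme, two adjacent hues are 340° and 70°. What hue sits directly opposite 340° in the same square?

A square tetradic scheme places four hues 90° apart; opposite corners are 180° apart.
340 + 180 = 520 → 520 − 360 = 160°

160°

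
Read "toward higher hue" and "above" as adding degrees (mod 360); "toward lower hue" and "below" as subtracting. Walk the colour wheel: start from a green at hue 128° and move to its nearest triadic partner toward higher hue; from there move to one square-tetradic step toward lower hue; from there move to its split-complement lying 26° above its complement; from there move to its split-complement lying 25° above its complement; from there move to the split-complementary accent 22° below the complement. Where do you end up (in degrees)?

7°

+120° (triadic ↑): 128 + 120 = 248°
−90° (square ↓): 248 − 90 = 158°
+206° (split-comp 26° ↑): 158 + 206 = 364 → 364 − 360 = 4°
+205° (split-comp 25° ↑): 4 + 205 = 209°
+158° (split-comp 22° ↓): 209 + 158 = 367 → 367 − 360 = 7°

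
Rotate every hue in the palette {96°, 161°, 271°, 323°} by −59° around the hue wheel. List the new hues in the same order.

96 − 59 = 37°
161 − 59 = 102°
271 − 59 = 212°
323 − 59 = 264°

37°, 102°, 212°, 264°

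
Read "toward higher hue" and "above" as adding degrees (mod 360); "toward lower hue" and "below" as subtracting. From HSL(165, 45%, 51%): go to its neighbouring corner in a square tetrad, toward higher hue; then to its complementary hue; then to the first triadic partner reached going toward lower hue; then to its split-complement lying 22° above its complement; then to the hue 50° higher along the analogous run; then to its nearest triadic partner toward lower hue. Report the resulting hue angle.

+90° (square ↑): 165 + 90 = 255°
+180° (complement): 255 + 180 = 435 → 435 − 360 = 75°
−120° (triadic ↓): 75 − 120 = -45 → -45 + 360 = 315°
+202° (split-comp 22° ↑): 315 + 202 = 517 → 517 − 360 = 157°
+50° (analog 50° ↑): 157 + 50 = 207°
−120° (triadic ↓): 207 − 120 = 87°

87°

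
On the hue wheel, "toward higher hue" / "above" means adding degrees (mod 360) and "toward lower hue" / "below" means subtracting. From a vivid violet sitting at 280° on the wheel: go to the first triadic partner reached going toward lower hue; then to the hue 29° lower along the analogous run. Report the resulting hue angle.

131°

triadic ↓ −120°: 280 − 120 = 160°
analog 29° ↓ −29°: 160 − 29 = 131°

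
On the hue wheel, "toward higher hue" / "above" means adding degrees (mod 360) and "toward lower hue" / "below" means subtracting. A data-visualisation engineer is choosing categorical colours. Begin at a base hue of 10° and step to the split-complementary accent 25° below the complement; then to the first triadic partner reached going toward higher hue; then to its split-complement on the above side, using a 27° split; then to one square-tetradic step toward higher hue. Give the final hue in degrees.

split-comp 25° ↓ +155°: 10 + 155 = 165°
triadic ↑ +120°: 165 + 120 = 285°
split-comp 27° ↑ +207°: 285 + 207 = 492 → 492 − 360 = 132°
square ↑ +90°: 132 + 90 = 222°

222°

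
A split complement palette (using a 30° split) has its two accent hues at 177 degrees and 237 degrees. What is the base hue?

27°

The accents sit 30° either side of the complement, so the complement is their short-arc midpoint on the wheel.
Short-arc midpoint of 177° and 237°: 207°.
Base is 180° from the complement: 207 − 180 = 27°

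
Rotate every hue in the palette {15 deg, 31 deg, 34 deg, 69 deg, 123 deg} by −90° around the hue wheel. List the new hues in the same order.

285°, 301°, 304°, 339°, 33°

15 − 90 = -75 → -75 + 360 = 285°
31 − 90 = -59 → -59 + 360 = 301°
34 − 90 = -56 → -56 + 360 = 304°
69 − 90 = -21 → -21 + 360 = 339°
123 − 90 = 33°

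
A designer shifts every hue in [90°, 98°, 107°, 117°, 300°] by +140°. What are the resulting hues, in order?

90 + 140 = 230°
98 + 140 = 238°
107 + 140 = 247°
117 + 140 = 257°
300 + 140 = 440 → 440 − 360 = 80°

230°, 238°, 247°, 257°, 80°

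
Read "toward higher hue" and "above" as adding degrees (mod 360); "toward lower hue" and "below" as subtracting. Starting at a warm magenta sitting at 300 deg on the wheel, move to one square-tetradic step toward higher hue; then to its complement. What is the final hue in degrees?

square ↑ +90°: 300 + 90 = 390 → 390 − 360 = 30°
complement +180°: 30 + 180 = 210°

210°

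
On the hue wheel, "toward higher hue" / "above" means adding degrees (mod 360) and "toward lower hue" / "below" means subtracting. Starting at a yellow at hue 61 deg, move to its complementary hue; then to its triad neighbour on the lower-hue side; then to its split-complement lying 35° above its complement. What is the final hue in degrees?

61 + 180 = 241°   (complement)
241 − 120 = 121°   (triadic ↓)
121 + 215 = 336°   (split-comp 35° ↑)

336°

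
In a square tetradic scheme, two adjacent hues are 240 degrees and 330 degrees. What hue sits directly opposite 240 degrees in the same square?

A square tetradic scheme places four hues 90° apart; opposite corners are 180° apart.
240 + 180 = 420 → 420 − 360 = 60°

60°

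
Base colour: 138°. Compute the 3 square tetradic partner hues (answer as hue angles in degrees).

138 + 90 = 228°
138 + 180 = 318°
138 + 270 = 408 → 408 − 360 = 48°

228°, 318°, and 48°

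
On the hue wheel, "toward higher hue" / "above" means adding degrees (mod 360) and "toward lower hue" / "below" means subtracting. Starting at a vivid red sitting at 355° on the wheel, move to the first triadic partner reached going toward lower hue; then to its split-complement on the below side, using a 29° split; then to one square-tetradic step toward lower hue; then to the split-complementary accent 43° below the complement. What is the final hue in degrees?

triadic ↓ −120°: 355 − 120 = 235°
split-comp 29° ↓ +151°: 235 + 151 = 386 → 386 − 360 = 26°
square ↓ −90°: 26 − 90 = -64 → -64 + 360 = 296°
split-comp 43° ↓ +137°: 296 + 137 = 433 → 433 − 360 = 73°

73°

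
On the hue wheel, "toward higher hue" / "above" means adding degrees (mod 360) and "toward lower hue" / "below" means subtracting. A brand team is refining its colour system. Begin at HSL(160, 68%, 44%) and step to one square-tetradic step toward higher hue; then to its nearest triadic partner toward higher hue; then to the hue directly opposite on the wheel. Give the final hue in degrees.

190°

square ↑ +90°: 160 + 90 = 250°
triadic ↑ +120°: 250 + 120 = 370 → 370 − 360 = 10°
complement +180°: 10 + 180 = 190°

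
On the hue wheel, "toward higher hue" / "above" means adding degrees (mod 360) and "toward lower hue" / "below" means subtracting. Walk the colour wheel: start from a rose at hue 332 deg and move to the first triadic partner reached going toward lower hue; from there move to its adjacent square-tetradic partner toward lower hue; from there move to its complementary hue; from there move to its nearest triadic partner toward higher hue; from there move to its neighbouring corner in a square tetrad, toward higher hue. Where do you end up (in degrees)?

152°

332 − 120 = 212°   (triadic ↓)
212 − 90 = 122°   (square ↓)
122 + 180 = 302°   (complement)
302 + 120 = 422 → 422 − 360 = 62°   (triadic ↑)
62 + 90 = 152°   (square ↑)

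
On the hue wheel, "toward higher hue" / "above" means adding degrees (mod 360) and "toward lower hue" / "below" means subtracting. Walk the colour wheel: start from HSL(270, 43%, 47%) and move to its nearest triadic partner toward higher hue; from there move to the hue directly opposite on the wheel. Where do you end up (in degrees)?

+120° (triadic ↑): 270 + 120 = 390 → 390 − 360 = 30°
+180° (complement): 30 + 180 = 210°

210°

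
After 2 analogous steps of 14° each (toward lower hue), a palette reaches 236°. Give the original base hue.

264°

2 steps of 14° (toward lower hue) give a net shift of −28°.
Start = end − shift: 236 + 28 = 264°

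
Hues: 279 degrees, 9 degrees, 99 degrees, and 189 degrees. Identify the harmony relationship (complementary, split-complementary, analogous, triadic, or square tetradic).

Sort the hues: 9°, 99°, 189°, 279°.
Successive gaps around the wheel: 90°, 90°, 90°, 90°.
Four hues every 90° form a square tetradic scheme.

square tetradic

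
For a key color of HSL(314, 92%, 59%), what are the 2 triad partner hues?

A triad places three hues 120° apart.
314 + 120 = 434 → 434 − 360 = 74°
314 + 240 = 554 → 554 − 360 = 194°

74° and 194°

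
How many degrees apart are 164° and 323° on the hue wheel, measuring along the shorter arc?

|164 − 323| = 159.
159 ≤ 180, so the shorter arc is 159°.

159°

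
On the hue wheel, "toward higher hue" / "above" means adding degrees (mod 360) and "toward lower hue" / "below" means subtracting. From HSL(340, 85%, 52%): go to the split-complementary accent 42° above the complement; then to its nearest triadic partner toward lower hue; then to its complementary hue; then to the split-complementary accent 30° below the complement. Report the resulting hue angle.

+222° (split-comp 42° ↑): 340 + 222 = 562 → 562 − 360 = 202°
−120° (triadic ↓): 202 − 120 = 82°
+180° (complement): 82 + 180 = 262°
+150° (split-comp 30° ↓): 262 + 150 = 412 → 412 − 360 = 52°

52°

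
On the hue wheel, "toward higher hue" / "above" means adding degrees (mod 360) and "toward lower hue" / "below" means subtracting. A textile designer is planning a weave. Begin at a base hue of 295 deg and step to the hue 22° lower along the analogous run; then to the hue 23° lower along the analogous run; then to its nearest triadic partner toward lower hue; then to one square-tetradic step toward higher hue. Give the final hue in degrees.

295 − 22 = 273°   (analog 22° ↓)
273 − 23 = 250°   (analog 23° ↓)
250 − 120 = 130°   (triadic ↓)
130 + 90 = 220°   (square ↑)

220°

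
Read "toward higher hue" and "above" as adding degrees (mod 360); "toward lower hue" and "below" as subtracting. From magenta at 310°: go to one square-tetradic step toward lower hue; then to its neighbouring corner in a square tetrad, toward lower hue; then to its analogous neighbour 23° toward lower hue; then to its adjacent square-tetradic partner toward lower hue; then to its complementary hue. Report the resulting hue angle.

square ↓ −90°: 310 − 90 = 220°
square ↓ −90°: 220 − 90 = 130°
analog 23° ↓ −23°: 130 − 23 = 107°
square ↓ −90°: 107 − 90 = 17°
complement +180°: 17 + 180 = 197°

197°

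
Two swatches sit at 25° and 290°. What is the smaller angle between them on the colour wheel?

|25 − 290| = 265.
The shorter arc is 360 − 265 = 95°.

95°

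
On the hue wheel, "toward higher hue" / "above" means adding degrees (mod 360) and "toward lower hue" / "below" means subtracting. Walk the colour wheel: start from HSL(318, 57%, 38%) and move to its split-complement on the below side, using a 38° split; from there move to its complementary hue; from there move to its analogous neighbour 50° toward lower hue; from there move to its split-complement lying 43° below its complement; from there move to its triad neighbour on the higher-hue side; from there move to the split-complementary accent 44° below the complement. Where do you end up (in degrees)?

+142° (split-comp 38° ↓): 318 + 142 = 460 → 460 − 360 = 100°
+180° (complement): 100 + 180 = 280°
−50° (analog 50° ↓): 280 − 50 = 230°
+137° (split-comp 43° ↓): 230 + 137 = 367 → 367 − 360 = 7°
+120° (triadic ↑): 7 + 120 = 127°
+136° (split-comp 44° ↓): 127 + 136 = 263°

263°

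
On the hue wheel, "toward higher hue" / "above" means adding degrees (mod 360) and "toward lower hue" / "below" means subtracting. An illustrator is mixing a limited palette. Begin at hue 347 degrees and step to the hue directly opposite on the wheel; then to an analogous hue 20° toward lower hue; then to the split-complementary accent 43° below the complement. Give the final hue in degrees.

284°

complement +180°: 347 + 180 = 527 → 527 − 360 = 167°
analog 20° ↓ −20°: 167 − 20 = 147°
split-comp 43° ↓ +137°: 147 + 137 = 284°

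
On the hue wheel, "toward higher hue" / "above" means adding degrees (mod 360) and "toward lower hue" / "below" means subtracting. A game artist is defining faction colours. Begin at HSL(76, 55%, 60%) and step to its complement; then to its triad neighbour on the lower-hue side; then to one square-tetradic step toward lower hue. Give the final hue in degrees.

46°

+180° (complement): 76 + 180 = 256°
−120° (triadic ↓): 256 − 120 = 136°
−90° (square ↓): 136 − 90 = 46°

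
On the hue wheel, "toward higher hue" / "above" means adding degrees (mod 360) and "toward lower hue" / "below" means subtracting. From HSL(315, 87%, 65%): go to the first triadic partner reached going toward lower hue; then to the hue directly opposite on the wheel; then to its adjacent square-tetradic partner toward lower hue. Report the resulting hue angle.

285°

315 − 120 = 195°   (triadic ↓)
195 + 180 = 375 → 375 − 360 = 15°   (complement)
15 − 90 = -75 → -75 + 360 = 285°   (square ↓)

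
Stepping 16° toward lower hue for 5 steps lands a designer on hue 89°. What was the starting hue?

169°

5 steps of 16° (toward lower hue) give a net shift of −80°.
Start = end − shift: 89 + 80 = 169°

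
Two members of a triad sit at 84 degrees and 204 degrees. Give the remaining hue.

324°

A triad spaces three hues 120° apart.
The full set is {84°, 204°, 324°}.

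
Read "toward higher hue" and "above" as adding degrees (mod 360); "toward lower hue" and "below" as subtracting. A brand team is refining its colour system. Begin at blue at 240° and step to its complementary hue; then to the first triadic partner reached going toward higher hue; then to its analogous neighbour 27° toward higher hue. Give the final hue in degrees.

207°

complement +180°: 240 + 180 = 420 → 420 − 360 = 60°
triadic ↑ +120°: 60 + 120 = 180°
analog 27° ↑ +27°: 180 + 27 = 207°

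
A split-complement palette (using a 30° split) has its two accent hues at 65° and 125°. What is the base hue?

275°

The accents sit 30° either side of the complement, so the complement is their short-arc midpoint on the wheel.
Short-arc midpoint of 65° and 125°: 95°.
Base is 180° from the complement: 95 − 180 = -85 → -85 + 360 = 275°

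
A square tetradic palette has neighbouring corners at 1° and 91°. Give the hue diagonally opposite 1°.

A square tetradic scheme places four hues 90° apart; opposite corners are 180° apart.
1 + 180 = 181°

181°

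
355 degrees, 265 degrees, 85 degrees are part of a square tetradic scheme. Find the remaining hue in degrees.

175°

A square tetradic scheme places four hues every 90°.
The full set through 85° is {85°, 175°, 265°, 355°}.
Given {85°, 265°, 355°}, the missing hue is 175°.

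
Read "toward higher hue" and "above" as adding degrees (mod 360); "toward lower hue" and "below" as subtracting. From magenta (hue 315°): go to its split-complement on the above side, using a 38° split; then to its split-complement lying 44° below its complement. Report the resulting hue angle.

309°

split-comp 38° ↑ +218°: 315 + 218 = 533 → 533 − 360 = 173°
split-comp 44° ↓ +136°: 173 + 136 = 309°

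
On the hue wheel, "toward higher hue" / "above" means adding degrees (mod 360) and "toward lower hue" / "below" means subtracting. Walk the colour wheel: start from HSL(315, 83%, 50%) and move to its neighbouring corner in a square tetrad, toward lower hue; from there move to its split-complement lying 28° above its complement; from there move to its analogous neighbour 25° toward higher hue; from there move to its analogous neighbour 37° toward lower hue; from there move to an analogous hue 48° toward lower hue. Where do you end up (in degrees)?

13°

square ↓ −90°: 315 − 90 = 225°
split-comp 28° ↑ +208°: 225 + 208 = 433 → 433 − 360 = 73°
analog 25° ↑ +25°: 73 + 25 = 98°
analog 37° ↓ −37°: 98 − 37 = 61°
analog 48° ↓ −48°: 61 − 48 = 13°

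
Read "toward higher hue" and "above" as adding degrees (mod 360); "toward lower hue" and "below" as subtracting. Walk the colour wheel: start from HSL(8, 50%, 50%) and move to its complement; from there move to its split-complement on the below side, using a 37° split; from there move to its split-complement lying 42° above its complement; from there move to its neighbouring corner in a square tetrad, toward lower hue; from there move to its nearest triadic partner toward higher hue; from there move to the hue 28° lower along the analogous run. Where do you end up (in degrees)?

195°

complement +180°: 8 + 180 = 188°
split-comp 37° ↓ +143°: 188 + 143 = 331°
split-comp 42° ↑ +222°: 331 + 222 = 553 → 553 − 360 = 193°
square ↓ −90°: 193 − 90 = 103°
triadic ↑ +120°: 103 + 120 = 223°
analog 28° ↓ −28°: 223 − 28 = 195°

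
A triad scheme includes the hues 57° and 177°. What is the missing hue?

297°

A triad places three hues 120° apart.
The full set through 57° is {57°, 177°, 297°}.
Given {57°, 177°}, the missing hue is 297°.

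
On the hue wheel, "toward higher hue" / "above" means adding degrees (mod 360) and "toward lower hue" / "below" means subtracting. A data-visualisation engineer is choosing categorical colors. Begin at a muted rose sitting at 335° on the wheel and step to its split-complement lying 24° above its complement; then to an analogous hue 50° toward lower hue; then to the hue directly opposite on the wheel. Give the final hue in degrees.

309°

+204° (split-comp 24° ↑): 335 + 204 = 539 → 539 − 360 = 179°
−50° (analog 50° ↓): 179 − 50 = 129°
+180° (complement): 129 + 180 = 309°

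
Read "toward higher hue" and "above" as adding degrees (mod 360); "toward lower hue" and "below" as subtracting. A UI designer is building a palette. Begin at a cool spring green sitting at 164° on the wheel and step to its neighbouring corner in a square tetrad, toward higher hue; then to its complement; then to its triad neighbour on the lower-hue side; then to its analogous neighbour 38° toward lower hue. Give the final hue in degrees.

+90° (square ↑): 164 + 90 = 254°
+180° (complement): 254 + 180 = 434 → 434 − 360 = 74°
−120° (triadic ↓): 74 − 120 = -46 → -46 + 360 = 314°
−38° (analog 38° ↓): 314 − 38 = 276°

276°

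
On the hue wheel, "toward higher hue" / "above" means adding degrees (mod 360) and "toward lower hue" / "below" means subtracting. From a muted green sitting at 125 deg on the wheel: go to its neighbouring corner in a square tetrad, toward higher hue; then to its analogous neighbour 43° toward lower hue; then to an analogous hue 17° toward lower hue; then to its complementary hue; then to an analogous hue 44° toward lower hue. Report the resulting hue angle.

291°

+90° (square ↑): 125 + 90 = 215°
−43° (analog 43° ↓): 215 − 43 = 172°
−17° (analog 17° ↓): 172 − 17 = 155°
+180° (complement): 155 + 180 = 335°
−44° (analog 44° ↓): 335 − 44 = 291°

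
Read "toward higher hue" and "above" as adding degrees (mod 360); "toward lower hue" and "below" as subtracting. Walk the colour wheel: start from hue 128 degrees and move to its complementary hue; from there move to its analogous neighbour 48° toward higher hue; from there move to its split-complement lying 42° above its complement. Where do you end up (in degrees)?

218°

complement +180°: 128 + 180 = 308°
analog 48° ↑ +48°: 308 + 48 = 356°
split-comp 42° ↑ +222°: 356 + 222 = 578 → 578 − 360 = 218°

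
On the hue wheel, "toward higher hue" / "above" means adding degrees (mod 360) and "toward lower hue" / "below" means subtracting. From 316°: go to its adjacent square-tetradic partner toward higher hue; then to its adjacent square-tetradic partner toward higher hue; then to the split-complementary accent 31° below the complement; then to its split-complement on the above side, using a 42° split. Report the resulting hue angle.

316 + 90 = 406 → 406 − 360 = 46°   (square ↑)
46 + 90 = 136°   (square ↑)
136 + 149 = 285°   (split-comp 31° ↓)
285 + 222 = 507 → 507 − 360 = 147°   (split-comp 42° ↑)

147°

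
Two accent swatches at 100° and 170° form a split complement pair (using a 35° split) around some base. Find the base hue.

The accents sit 35° either side of the complement, so the complement is their short-arc midpoint on the wheel.
Short-arc midpoint of 100° and 170°: 135°.
Base is 180° from the complement: 135 − 180 = -45 → -45 + 360 = 315°

315°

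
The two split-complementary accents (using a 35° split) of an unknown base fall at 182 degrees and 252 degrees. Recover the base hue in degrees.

37°

The accents sit 35° either side of the complement, so the complement is their short-arc midpoint on the wheel.
Short-arc midpoint of 182° and 252°: 217°.
Base is 180° from the complement: 217 − 180 = 37°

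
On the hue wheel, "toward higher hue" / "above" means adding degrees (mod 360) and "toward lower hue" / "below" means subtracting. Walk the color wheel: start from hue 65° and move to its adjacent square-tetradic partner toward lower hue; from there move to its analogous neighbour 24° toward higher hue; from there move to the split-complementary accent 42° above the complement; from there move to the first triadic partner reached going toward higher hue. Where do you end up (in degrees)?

square ↓ −90°: 65 − 90 = -25 → -25 + 360 = 335°
analog 24° ↑ +24°: 335 + 24 = 359°
split-comp 42° ↑ +222°: 359 + 222 = 581 → 581 − 360 = 221°
triadic ↑ +120°: 221 + 120 = 341°

341°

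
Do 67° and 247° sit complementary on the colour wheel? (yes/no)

yes

Angular distance: |67 − 247| = 180 = 180°.
Complementary requires 180°.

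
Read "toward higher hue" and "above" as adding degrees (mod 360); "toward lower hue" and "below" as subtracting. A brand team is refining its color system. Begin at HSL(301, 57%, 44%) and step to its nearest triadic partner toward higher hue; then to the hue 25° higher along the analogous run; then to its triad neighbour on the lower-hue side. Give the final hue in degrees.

326°

301 + 120 = 421 → 421 − 360 = 61°   (triadic ↑)
61 + 25 = 86°   (analog 25° ↑)
86 − 120 = -34 → -34 + 360 = 326°   (triadic ↓)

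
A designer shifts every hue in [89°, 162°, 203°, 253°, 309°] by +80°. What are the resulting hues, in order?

89 + 80 = 169°
162 + 80 = 242°
203 + 80 = 283°
253 + 80 = 333°
309 + 80 = 389 → 389 − 360 = 29°

169°, 242°, 283°, 333°, 29°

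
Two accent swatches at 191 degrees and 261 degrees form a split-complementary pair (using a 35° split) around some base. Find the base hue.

46°

The accents sit 35° either side of the complement, so the complement is their short-arc midpoint on the wheel.
Short-arc midpoint of 191° and 261°: 226°.
Base is 180° from the complement: 226 − 180 = 46°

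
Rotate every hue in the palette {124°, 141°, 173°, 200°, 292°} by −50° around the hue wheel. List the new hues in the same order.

74°, 91°, 123°, 150°, 242°

124 − 50 = 74°
141 − 50 = 91°
173 − 50 = 123°
200 − 50 = 150°
292 − 50 = 242°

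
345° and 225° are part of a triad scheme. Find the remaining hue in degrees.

A triad places three hues 120° apart.
The full set through 225° is {105°, 225°, 345°}.
Given {225°, 345°}, the missing hue is 105°.

105°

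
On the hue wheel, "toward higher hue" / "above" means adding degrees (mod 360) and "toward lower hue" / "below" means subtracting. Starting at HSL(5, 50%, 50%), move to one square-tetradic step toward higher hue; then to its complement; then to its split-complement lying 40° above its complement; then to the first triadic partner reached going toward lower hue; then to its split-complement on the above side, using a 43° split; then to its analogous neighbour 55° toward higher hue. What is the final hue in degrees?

293°

5 + 90 = 95°   (square ↑)
95 + 180 = 275°   (complement)
275 + 220 = 495 → 495 − 360 = 135°   (split-comp 40° ↑)
135 − 120 = 15°   (triadic ↓)
15 + 223 = 238°   (split-comp 43° ↑)
238 + 55 = 293°   (analog 55° ↑)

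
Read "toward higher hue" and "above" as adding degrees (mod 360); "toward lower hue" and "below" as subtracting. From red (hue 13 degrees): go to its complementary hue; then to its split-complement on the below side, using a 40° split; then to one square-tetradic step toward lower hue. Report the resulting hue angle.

243°

13 + 180 = 193°   (complement)
193 + 140 = 333°   (split-comp 40° ↓)
333 − 90 = 243°   (square ↓)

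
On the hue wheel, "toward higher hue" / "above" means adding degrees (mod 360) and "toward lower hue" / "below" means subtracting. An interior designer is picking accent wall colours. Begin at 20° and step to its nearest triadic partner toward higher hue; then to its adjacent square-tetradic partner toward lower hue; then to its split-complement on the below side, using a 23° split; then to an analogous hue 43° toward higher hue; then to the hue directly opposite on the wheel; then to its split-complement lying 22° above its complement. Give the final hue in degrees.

20 + 120 = 140°   (triadic ↑)
140 − 90 = 50°   (square ↓)
50 + 157 = 207°   (split-comp 23° ↓)
207 + 43 = 250°   (analog 43° ↑)
250 + 180 = 430 → 430 − 360 = 70°   (complement)
70 + 202 = 272°   (split-comp 22° ↑)

272°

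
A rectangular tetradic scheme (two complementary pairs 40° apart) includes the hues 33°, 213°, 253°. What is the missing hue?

73°

A rectangular tetradic uses two complementary pairs 40° apart: offsets 0°, 40°, 180°, 220°.
Among {33°, 213°, 253°}, 33° and 213° are a 180° pair.
The remaining hue 253° needs its own complement: 253 + 180 = 433 → 433 − 360 = 73°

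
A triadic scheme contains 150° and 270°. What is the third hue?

30°

A triad spaces three hues 120° apart.
The full set is {30°, 150°, 270°}.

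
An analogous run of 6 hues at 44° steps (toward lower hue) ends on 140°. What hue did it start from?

0°

5 steps of 44° (toward lower hue) give a net shift of −220°.
Start = end − shift: 140 + 220 = 360 → 360 − 360 = 0°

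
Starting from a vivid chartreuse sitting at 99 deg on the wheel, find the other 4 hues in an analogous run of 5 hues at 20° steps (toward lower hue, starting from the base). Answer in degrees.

79°, 59°, 39°, and 19°

Analogous hues sit every 20° along the wheel.
99 − 20 = 79°
99 − 40 = 59°
99 − 60 = 39°
99 − 80 = 19°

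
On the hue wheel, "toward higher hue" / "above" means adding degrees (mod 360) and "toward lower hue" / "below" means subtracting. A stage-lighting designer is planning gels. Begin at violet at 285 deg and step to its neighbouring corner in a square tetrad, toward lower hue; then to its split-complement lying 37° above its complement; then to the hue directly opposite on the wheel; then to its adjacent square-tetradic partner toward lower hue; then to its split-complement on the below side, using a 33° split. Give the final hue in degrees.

289°

285 − 90 = 195°   (square ↓)
195 + 217 = 412 → 412 − 360 = 52°   (split-comp 37° ↑)
52 + 180 = 232°   (complement)
232 − 90 = 142°   (square ↓)
142 + 147 = 289°   (split-comp 33° ↓)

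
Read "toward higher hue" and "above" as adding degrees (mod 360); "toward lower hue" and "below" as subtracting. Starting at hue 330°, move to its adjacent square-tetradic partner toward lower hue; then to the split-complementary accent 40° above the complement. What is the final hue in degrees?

−90° (square ↓): 330 − 90 = 240°
+220° (split-comp 40° ↑): 240 + 220 = 460 → 460 − 360 = 100°

100°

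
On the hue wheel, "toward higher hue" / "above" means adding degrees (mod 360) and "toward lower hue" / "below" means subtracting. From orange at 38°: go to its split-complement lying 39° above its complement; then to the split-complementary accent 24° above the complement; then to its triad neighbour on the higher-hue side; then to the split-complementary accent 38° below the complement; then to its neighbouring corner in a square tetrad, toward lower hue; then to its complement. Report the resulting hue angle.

93°

38 + 219 = 257°   (split-comp 39° ↑)
257 + 204 = 461 → 461 − 360 = 101°   (split-comp 24° ↑)
101 + 120 = 221°   (triadic ↑)
221 + 142 = 363 → 363 − 360 = 3°   (split-comp 38° ↓)
3 − 90 = -87 → -87 + 360 = 273°   (square ↓)
273 + 180 = 453 → 453 − 360 = 93°   (complement)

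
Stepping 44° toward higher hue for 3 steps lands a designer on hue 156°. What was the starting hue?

3 steps of 44° (toward higher hue) give a net shift of +132°.
Start = end − shift: 156 − 132 = 24°

24°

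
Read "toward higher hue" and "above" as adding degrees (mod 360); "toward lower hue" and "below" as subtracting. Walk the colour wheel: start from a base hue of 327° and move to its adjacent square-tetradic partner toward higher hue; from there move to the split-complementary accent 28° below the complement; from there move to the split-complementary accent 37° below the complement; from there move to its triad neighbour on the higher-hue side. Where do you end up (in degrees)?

+90° (square ↑): 327 + 90 = 417 → 417 − 360 = 57°
+152° (split-comp 28° ↓): 57 + 152 = 209°
+143° (split-comp 37° ↓): 209 + 143 = 352°
+120° (triadic ↑): 352 + 120 = 472 → 472 − 360 = 112°

112°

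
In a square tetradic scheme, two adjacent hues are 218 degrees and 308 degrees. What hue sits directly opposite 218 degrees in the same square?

38°

A square tetradic scheme places four hues 90° apart; opposite corners are 180° apart.
218 + 180 = 398 → 398 − 360 = 38°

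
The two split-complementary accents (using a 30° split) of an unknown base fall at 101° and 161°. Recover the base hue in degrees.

311°

The accents sit 30° either side of the complement, so the complement is their short-arc midpoint on the wheel.
Short-arc midpoint of 101° and 161°: 131°.
Base is 180° from the complement: 131 − 180 = -49 → -49 + 360 = 311°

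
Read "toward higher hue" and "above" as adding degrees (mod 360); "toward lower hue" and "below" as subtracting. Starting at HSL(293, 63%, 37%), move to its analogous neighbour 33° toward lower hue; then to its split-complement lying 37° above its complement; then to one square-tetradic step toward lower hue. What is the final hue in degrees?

−33° (analog 33° ↓): 293 − 33 = 260°
+217° (split-comp 37° ↑): 260 + 217 = 477 → 477 − 360 = 117°
−90° (square ↓): 117 − 90 = 27°

27°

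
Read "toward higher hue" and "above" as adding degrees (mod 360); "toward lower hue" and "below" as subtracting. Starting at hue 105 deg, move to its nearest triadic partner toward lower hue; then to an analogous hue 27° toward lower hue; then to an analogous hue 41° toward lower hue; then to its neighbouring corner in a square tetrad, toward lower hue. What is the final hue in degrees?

187°

105 − 120 = -15 → -15 + 360 = 345°   (triadic ↓)
345 − 27 = 318°   (analog 27° ↓)
318 − 41 = 277°   (analog 41° ↓)
277 − 90 = 187°   (square ↓)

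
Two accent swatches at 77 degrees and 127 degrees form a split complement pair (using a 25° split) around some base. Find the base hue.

The accents sit 25° either side of the complement, so the complement is their short-arc midpoint on the wheel.
Short-arc midpoint of 77° and 127°: 102°.
Base is 180° from the complement: 102 − 180 = -78 → -78 + 360 = 282°

282°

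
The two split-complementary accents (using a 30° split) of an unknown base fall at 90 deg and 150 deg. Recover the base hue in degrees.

The accents sit 30° either side of the complement, so the complement is their short-arc midpoint on the wheel.
Short-arc midpoint of 90° and 150°: 120°.
Base is 180° from the complement: 120 − 180 = -60 → -60 + 360 = 300°

300°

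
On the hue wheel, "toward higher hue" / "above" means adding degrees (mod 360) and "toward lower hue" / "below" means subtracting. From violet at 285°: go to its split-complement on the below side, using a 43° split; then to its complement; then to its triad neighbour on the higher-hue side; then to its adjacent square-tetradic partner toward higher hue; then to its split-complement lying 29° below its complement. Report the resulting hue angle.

243°

+137° (split-comp 43° ↓): 285 + 137 = 422 → 422 − 360 = 62°
+180° (complement): 62 + 180 = 242°
+120° (triadic ↑): 242 + 120 = 362 → 362 − 360 = 2°
+90° (square ↑): 2 + 90 = 92°
+151° (split-comp 29° ↓): 92 + 151 = 243°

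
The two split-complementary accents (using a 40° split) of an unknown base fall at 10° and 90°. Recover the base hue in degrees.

The accents sit 40° either side of the complement, so the complement is their short-arc midpoint on the wheel.
Short-arc midpoint of 10° and 90°: 50°.
Base is 180° from the complement: 50 − 180 = -130 → -130 + 360 = 230°

230°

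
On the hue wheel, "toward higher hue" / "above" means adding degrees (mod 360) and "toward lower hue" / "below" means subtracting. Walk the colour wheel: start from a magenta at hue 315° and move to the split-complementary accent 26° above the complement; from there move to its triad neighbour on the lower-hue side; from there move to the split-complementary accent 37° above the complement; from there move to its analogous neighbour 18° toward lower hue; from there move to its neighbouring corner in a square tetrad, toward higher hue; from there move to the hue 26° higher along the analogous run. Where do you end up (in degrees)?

+206° (split-comp 26° ↑): 315 + 206 = 521 → 521 − 360 = 161°
−120° (triadic ↓): 161 − 120 = 41°
+217° (split-comp 37° ↑): 41 + 217 = 258°
−18° (analog 18° ↓): 258 − 18 = 240°
+90° (square ↑): 240 + 90 = 330°
+26° (analog 26° ↑): 330 + 26 = 356°

356°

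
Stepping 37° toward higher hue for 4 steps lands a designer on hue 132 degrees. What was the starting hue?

344°

4 steps of 37° (toward higher hue) give a net shift of +148°.
Start = end − shift: 132 − 148 = -16 → -16 + 360 = 344°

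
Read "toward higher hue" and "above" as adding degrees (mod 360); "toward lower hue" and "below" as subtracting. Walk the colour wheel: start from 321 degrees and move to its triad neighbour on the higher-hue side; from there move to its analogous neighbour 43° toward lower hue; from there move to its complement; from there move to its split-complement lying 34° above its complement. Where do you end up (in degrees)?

72°

321 + 120 = 441 → 441 − 360 = 81°   (triadic ↑)
81 − 43 = 38°   (analog 43° ↓)
38 + 180 = 218°   (complement)
218 + 214 = 432 → 432 − 360 = 72°   (split-comp 34° ↑)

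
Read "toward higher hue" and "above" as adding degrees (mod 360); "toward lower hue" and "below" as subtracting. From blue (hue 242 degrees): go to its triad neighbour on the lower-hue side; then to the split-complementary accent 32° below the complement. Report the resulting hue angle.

−120° (triadic ↓): 242 − 120 = 122°
+148° (split-comp 32° ↓): 122 + 148 = 270°

270°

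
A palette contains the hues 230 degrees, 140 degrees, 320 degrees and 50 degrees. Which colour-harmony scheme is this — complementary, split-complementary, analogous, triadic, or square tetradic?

Sort the hues: 50°, 140°, 230°, 320°.
Successive gaps around the wheel: 90°, 90°, 90°, 90°.
Four hues every 90° form a square tetradic scheme.

square tetradic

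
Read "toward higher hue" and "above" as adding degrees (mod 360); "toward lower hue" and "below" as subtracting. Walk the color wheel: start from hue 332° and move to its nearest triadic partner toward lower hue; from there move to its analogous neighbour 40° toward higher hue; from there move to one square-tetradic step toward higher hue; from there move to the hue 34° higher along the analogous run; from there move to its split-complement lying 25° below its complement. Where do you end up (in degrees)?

332 − 120 = 212°   (triadic ↓)
212 + 40 = 252°   (analog 40° ↑)
252 + 90 = 342°   (square ↑)
342 + 34 = 376 → 376 − 360 = 16°   (analog 34° ↑)
16 + 155 = 171°   (split-comp 25° ↓)

171°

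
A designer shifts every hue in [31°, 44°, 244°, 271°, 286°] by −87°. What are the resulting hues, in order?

31 − 87 = -56 → -56 + 360 = 304°
44 − 87 = -43 → -43 + 360 = 317°
244 − 87 = 157°
271 − 87 = 184°
286 − 87 = 199°

304°, 317°, 157°, 184°, 199°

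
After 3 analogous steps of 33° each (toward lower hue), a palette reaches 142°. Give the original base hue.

241°

3 steps of 33° (toward lower hue) give a net shift of −99°.
Start = end − shift: 142 + 99 = 241°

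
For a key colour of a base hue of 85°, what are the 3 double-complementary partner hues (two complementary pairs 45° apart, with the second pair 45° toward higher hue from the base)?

A rectangular tetradic uses two complementary pairs 45° apart: offsets 0°, 45°, 180°, 225°.
85 + 45 = 130°
85 + 180 = 265°
85 + 225 = 310°

130°, 265°, and 310°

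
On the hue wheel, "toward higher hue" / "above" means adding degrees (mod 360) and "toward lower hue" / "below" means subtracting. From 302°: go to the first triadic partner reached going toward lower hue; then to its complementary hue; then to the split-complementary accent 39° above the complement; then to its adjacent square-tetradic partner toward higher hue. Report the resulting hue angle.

−120° (triadic ↓): 302 − 120 = 182°
+180° (complement): 182 + 180 = 362 → 362 − 360 = 2°
+219° (split-comp 39° ↑): 2 + 219 = 221°
+90° (square ↑): 221 + 90 = 311°

311°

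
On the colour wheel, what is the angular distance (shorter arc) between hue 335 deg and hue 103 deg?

|335 − 103| = 232.
The shorter arc is 360 − 232 = 128°.

128°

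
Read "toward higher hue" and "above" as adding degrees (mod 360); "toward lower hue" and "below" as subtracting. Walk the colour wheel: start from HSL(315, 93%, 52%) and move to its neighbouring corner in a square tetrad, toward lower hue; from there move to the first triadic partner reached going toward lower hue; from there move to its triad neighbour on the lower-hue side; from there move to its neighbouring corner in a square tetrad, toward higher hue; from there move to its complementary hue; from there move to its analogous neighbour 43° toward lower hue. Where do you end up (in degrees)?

212°

315 − 90 = 225°   (square ↓)
225 − 120 = 105°   (triadic ↓)
105 − 120 = -15 → -15 + 360 = 345°   (triadic ↓)
345 + 90 = 435 → 435 − 360 = 75°   (square ↑)
75 + 180 = 255°   (complement)
255 − 43 = 212°   (analog 43° ↓)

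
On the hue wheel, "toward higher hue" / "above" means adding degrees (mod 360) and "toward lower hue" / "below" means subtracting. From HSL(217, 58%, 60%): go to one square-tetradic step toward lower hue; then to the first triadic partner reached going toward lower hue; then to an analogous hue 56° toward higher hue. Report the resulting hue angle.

square ↓ −90°: 217 − 90 = 127°
triadic ↓ −120°: 127 − 120 = 7°
analog 56° ↑ +56°: 7 + 56 = 63°

63°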